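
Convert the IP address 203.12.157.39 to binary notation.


203 = 11001011
12 = 00001100
157 = 10011101
39 = 00100111
Binary: 11001011.00001100.10011101.00100111


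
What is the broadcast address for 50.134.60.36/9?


Network: 50.128.0.0/9
Host bits = 23
Set all host bits to 1:
Broadcast: 50.255.255.255


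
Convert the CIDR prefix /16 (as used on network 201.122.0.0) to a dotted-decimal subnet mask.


/16 means 16 network bits, 16 host bits
Binary: 11111111111111110000000000000000
Mask: 255.255.0.0


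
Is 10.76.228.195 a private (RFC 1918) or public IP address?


RFC 1918 private ranges:
  10.0.0.0/8 (10.0.0.0 - 10.255.255.255)
  172.16.0.0/12 (172.16.0.0 - 172.31.255.255)
  192.168.0.0/16 (192.168.0.0 - 192.168.255.255)
Private (in 10.0.0.0/8)


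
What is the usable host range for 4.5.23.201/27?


Network: 4.5.23.192
Broadcast: 4.5.23.223
First usable = network + 1
Last usable = broadcast - 1
Range: 4.5.23.193 to 4.5.23.222


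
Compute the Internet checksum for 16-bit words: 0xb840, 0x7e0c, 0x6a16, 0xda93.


Sum all words (with carry folding):
+ 0xb840 = 0xb840
+ 0x7e0c = 0x364d
+ 0x6a16 = 0xa063
+ 0xda93 = 0x7af7
One's complement: ~0x7af7
Checksum = 0x8508


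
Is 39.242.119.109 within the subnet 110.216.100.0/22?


Subnet network: 110.216.100.0
Test IP AND mask: 39.242.116.0
No, 39.242.119.109 is not in 110.216.100.0/22


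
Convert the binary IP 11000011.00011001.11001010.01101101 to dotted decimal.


11000011 = 195
00011001 = 25
11001010 = 202
01101101 = 109
IP: 195.25.202.109


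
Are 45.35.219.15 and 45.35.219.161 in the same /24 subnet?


Mask: 255.255.255.0
45.35.219.15 AND mask = 45.35.219.0
45.35.219.161 AND mask = 45.35.219.0
Yes, same subnet (45.35.219.0)


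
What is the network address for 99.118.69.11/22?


IP:   01100011.01110110.01000101.00001011
Mask: 11111111.11111111.11111100.00000000
AND operation:
Net:  01100011.01110110.01000100.00000000
Network: 99.118.68.0/22


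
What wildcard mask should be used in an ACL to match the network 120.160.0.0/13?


Subnet mask: 255.248.0.0
Wildcard = 255.255.255.255 - subnet mask
255 - 255 = 0
255 - 248 = 7
255 - 0 = 255
255 - 0 = 255
Wildcard: 0.7.255.255


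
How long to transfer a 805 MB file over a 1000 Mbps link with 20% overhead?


Effective throughput = 1000 * (1 - 20/100) = 800 Mbps
File size in Mb = 805 * 8 = 6440 Mb
Time = 6440 / 800
Time = 8.05 seconds


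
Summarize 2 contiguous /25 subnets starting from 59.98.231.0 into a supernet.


Original prefix: /25
Number of subnets: 2 = 2^1
New prefix = 25 - 1 = 24
Supernet: 59.98.231.0/24


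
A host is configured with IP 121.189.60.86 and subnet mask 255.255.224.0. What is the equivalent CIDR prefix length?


Binary: 11111111.11111111.11100000.00000000
Count leading 1s
Prefix: /19


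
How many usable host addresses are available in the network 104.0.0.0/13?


Host bits = 32 - 13 = 19
Total addresses = 2^19 = 524288
Usable = total - 2 (network and broadcast)
Usable hosts: 524286


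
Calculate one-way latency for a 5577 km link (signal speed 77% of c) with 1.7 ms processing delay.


Speed = 0.77 * 3e5 km/s = 231000 km/s
Propagation delay = 5577 / 231000 = 0.0241 s = 24.1429 ms
Processing delay = 1.7 ms
Total one-way latency = 25.8429 ms


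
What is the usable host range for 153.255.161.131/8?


Network: 153.0.0.0
Broadcast: 153.255.255.255
First usable = network + 1
Last usable = broadcast - 1
Range: 153.0.0.1 to 153.255.255.254


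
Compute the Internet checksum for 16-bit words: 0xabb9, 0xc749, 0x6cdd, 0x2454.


Sum all words (with carry folding):
+ 0xabb9 = 0xabb9
+ 0xc749 = 0x7303
+ 0x6cdd = 0xdfe0
+ 0x2454 = 0x0435
One's complement: ~0x0435
Checksum = 0xfbca


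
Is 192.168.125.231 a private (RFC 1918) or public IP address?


RFC 1918 private ranges:
  10.0.0.0/8 (10.0.0.0 - 10.255.255.255)
  172.16.0.0/12 (172.16.0.0 - 172.31.255.255)
  192.168.0.0/16 (192.168.0.0 - 192.168.255.255)
Private (in 192.168.0.0/16)


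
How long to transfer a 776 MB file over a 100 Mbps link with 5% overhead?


Effective throughput = 100 * (1 - 5/100) = 95 Mbps
File size in Mb = 776 * 8 = 6208 Mb
Time = 6208 / 95
Time = 65.3474 seconds


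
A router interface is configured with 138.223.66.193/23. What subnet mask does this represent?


/23 means 23 network bits, 9 host bits
Binary: 11111111111111111111111000000000
Mask: 255.255.254.0


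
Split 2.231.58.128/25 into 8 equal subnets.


New prefix = 25 + 3 = 28
Each subnet has 16 addresses
  2.231.58.128/28
  2.231.58.144/28
  2.231.58.160/28
  2.231.58.176/28
  2.231.58.192/28
  2.231.58.208/28
  2.231.58.224/28
  2.231.58.240/28
Subnets: 2.231.58.128/28, 2.231.58.144/28, 2.231.58.160/28, 2.231.58.176/28, 2.231.58.192/28, 2.231.58.208/28, 2.231.58.224/28, 2.231.58.240/28


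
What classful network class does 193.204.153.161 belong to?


First octet: 193
Binary: 11000001
110xxxxx -> Class C (192-223)
Class C, default mask 255.255.255.0 (/24)


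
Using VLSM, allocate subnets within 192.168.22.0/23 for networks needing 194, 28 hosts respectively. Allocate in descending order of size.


194 hosts -> /24 (254 usable): 192.168.22.0/24
28 hosts -> /27 (30 usable): 192.168.23.0/27
Allocation: 192.168.22.0/24 (194 hosts, 254 usable); 192.168.23.0/27 (28 hosts, 30 usable)


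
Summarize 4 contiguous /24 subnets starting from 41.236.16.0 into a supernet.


Original prefix: /24
Number of subnets: 4 = 2^2
New prefix = 24 - 2 = 22
Supernet: 41.236.16.0/22


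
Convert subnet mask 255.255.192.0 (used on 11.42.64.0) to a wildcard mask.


Subnet mask: 255.255.192.0
Wildcard = 255.255.255.255 - subnet mask
255 - 255 = 0
255 - 255 = 0
255 - 192 = 63
255 - 0 = 255
Wildcard: 0.0.63.255


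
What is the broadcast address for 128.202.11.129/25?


Network: 128.202.11.128/25
Host bits = 7
Set all host bits to 1:
Broadcast: 128.202.11.255


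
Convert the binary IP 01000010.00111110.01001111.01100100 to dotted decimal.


01000010 = 66
00111110 = 62
01001111 = 79
01100100 = 100
IP: 66.62.79.100


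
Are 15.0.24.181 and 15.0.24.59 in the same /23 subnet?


Mask: 255.255.254.0
15.0.24.181 AND mask = 15.0.24.0
15.0.24.59 AND mask = 15.0.24.0
Yes, same subnet (15.0.24.0)


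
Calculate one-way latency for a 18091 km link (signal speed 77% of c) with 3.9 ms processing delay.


Speed = 0.77 * 3e5 km/s = 231000 km/s
Propagation delay = 18091 / 231000 = 0.0783 s = 78.316 ms
Processing delay = 3.9 ms
Total one-way latency = 82.216 ms


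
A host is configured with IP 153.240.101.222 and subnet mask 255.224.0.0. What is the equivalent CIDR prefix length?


Binary: 11111111.11100000.00000000.00000000
Count leading 1s
Prefix: /11


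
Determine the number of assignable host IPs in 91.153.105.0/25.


Host bits = 32 - 25 = 7
Total addresses = 2^7 = 128
Usable = total - 2 (network and broadcast)
Usable hosts: 126


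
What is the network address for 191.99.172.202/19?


IP:   10111111.01100011.10101100.11001010
Mask: 11111111.11111111.11100000.00000000
AND operation:
Net:  10111111.01100011.10100000.00000000
Network: 191.99.160.0/19


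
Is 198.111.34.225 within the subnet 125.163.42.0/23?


Subnet network: 125.163.42.0
Test IP AND mask: 198.111.34.0
No, 198.111.34.225 is not in 125.163.42.0/23


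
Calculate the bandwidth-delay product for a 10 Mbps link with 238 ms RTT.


BDP = bandwidth * RTT
= 10 Mbps * 238 ms
= 10 * 1e6 * 238 / 1000 bits
= 2380000 bits
= 297500 bytes
= 290.5273 KB
BDP = 2380000 bits (297500 bytes)


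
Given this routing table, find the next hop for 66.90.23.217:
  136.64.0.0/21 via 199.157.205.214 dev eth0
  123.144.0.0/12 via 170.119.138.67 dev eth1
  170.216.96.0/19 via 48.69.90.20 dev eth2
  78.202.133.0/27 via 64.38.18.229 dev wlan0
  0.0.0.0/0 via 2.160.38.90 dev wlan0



Longest prefix match for 66.90.23.217:
  /21 136.64.0.0: no
  /12 123.144.0.0: no
  /19 170.216.96.0: no
  /27 78.202.133.0: no
  /0 0.0.0.0: MATCH
Selected: next-hop 2.160.38.90 via wlan0 (matched /0)


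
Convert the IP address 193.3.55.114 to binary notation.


193 = 11000001
3 = 00000011
55 = 00110111
114 = 01110010
Binary: 11000001.00000011.00110111.01110010


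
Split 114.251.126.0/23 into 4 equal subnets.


New prefix = 23 + 2 = 25
Each subnet has 128 addresses
  114.251.126.0/25
  114.251.126.128/25
  114.251.127.0/25
  114.251.127.128/25
Subnets: 114.251.126.0/25, 114.251.126.128/25, 114.251.127.0/25, 114.251.127.128/25


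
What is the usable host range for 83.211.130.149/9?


Network: 83.128.0.0
Broadcast: 83.255.255.255
First usable = network + 1
Last usable = broadcast - 1
Range: 83.128.0.1 to 83.255.255.254


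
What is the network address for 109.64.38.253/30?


IP:   01101101.01000000.00100110.11111101
Mask: 11111111.11111111.11111111.11111100
AND operation:
Net:  01101101.01000000.00100110.11111100
Network: 109.64.38.252/30


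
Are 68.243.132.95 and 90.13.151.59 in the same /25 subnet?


Mask: 255.255.255.128
68.243.132.95 AND mask = 68.243.132.0
90.13.151.59 AND mask = 90.13.151.0
No, different subnets (68.243.132.0 vs 90.13.151.0)


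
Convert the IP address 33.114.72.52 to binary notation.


33 = 00100001
114 = 01110010
72 = 01001000
52 = 00110100
Binary: 00100001.01110010.01001000.00110100


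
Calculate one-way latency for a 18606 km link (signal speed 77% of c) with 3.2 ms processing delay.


Speed = 0.77 * 3e5 km/s = 231000 km/s
Propagation delay = 18606 / 231000 = 0.0805 s = 80.5455 ms
Processing delay = 3.2 ms
Total one-way latency = 83.7455 ms


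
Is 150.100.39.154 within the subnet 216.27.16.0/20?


Subnet network: 216.27.16.0
Test IP AND mask: 150.100.32.0
No, 150.100.39.154 is not in 216.27.16.0/20


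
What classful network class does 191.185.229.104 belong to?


First octet: 191
Binary: 10111111
10xxxxxx -> Class B (128-191)
Class B, default mask 255.255.0.0 (/16)


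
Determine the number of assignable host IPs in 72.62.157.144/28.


Host bits = 32 - 28 = 4
Total addresses = 2^4 = 16
Usable = total - 2 (network and broadcast)
Usable hosts: 14


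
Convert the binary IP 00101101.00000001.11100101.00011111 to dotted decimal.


00101101 = 45
00000001 = 1
11100101 = 229
00011111 = 31
IP: 45.1.229.31


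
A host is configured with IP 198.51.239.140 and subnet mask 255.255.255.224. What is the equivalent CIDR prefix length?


Binary: 11111111.11111111.11111111.11100000
Count leading 1s
Prefix: /27


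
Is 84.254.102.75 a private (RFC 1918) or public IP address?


RFC 1918 private ranges:
  10.0.0.0/8 (10.0.0.0 - 10.255.255.255)
  172.16.0.0/12 (172.16.0.0 - 172.31.255.255)
  192.168.0.0/16 (192.168.0.0 - 192.168.255.255)
Public (not in any RFC 1918 range)


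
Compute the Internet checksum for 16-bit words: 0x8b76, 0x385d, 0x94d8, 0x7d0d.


Sum all words (with carry folding):
+ 0x8b76 = 0x8b76
+ 0x385d = 0xc3d3
+ 0x94d8 = 0x58ac
+ 0x7d0d = 0xd5b9
One's complement: ~0xd5b9
Checksum = 0x2a46


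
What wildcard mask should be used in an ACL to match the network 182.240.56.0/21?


Subnet mask: 255.255.248.0
Wildcard = 255.255.255.255 - subnet mask
255 - 255 = 0
255 - 255 = 0
255 - 248 = 7
255 - 0 = 255
Wildcard: 0.0.7.255


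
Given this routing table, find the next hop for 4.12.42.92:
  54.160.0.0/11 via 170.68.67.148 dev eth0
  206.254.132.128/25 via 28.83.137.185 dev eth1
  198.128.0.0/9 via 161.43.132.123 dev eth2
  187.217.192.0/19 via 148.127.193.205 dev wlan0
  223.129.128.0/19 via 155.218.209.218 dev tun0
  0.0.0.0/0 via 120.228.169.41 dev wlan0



Longest prefix match for 4.12.42.92:
  /11 54.160.0.0: no
  /25 206.254.132.128: no
  /9 198.128.0.0: no
  /19 187.217.192.0: no
  /19 223.129.128.0: no
  /0 0.0.0.0: MATCH
Selected: next-hop 120.228.169.41 via wlan0 (matched /0)


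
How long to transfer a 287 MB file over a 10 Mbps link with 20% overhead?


Effective throughput = 10 * (1 - 20/100) = 8 Mbps
File size in Mb = 287 * 8 = 2296 Mb
Time = 2296 / 8
Time = 287 seconds


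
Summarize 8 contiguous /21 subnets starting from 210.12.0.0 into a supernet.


Original prefix: /21
Number of subnets: 8 = 2^3
New prefix = 21 - 3 = 18
Supernet: 210.12.0.0/18


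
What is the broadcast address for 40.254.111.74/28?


Network: 40.254.111.64/28
Host bits = 4
Set all host bits to 1:
Broadcast: 40.254.111.79


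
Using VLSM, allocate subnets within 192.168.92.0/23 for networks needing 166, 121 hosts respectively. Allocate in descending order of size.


166 hosts -> /24 (254 usable): 192.168.92.0/24
121 hosts -> /25 (126 usable): 192.168.93.0/25
Allocation: 192.168.92.0/24 (166 hosts, 254 usable); 192.168.93.0/25 (121 hosts, 126 usable)


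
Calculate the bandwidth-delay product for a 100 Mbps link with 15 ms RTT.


BDP = bandwidth * RTT
= 100 Mbps * 15 ms
= 100 * 1e6 * 15 / 1000 bits
= 1500000 bits
= 187500 bytes
= 183.1055 KB
BDP = 1500000 bits (187500 bytes)


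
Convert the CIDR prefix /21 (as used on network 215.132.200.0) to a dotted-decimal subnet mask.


/21 means 21 network bits, 11 host bits
Binary: 11111111111111111111100000000000
Mask: 255.255.248.0


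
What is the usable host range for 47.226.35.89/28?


Network: 47.226.35.80
Broadcast: 47.226.35.95
First usable = network + 1
Last usable = broadcast - 1
Range: 47.226.35.81 to 47.226.35.94


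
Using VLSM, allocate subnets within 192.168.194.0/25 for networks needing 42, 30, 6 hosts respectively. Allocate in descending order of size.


42 hosts -> /26 (62 usable): 192.168.194.0/26
30 hosts -> /27 (30 usable): 192.168.194.64/27
6 hosts -> /29 (6 usable): 192.168.194.96/29
Allocation: 192.168.194.0/26 (42 hosts, 62 usable); 192.168.194.64/27 (30 hosts, 30 usable); 192.168.194.96/29 (6 hosts, 6 usable)


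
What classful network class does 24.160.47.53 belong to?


First octet: 24
Binary: 00011000
0xxxxxxx -> Class A (1-126)
Class A, default mask 255.0.0.0 (/8)


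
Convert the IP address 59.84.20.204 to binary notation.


59 = 00111011
84 = 01010100
20 = 00010100
204 = 11001100
Binary: 00111011.01010100.00010100.11001100


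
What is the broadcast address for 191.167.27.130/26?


Network: 191.167.27.128/26
Host bits = 6
Set all host bits to 1:
Broadcast: 191.167.27.191


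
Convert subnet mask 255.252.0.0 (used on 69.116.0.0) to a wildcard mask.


Subnet mask: 255.252.0.0
Wildcard = 255.255.255.255 - subnet mask
255 - 255 = 0
255 - 252 = 3
255 - 0 = 255
255 - 0 = 255
Wildcard: 0.3.255.255


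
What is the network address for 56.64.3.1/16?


IP:   00111000.01000000.00000011.00000001
Mask: 11111111.11111111.00000000.00000000
AND operation:
Net:  00111000.01000000.00000000.00000000
Network: 56.64.0.0/16


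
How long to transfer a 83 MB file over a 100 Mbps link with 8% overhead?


Effective throughput = 100 * (1 - 8/100) = 92 Mbps
File size in Mb = 83 * 8 = 664 Mb
Time = 664 / 92
Time = 7.2174 seconds


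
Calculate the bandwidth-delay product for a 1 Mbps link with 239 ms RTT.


BDP = bandwidth * RTT
= 1 Mbps * 239 ms
= 1 * 1e6 * 239 / 1000 bits
= 239000 bits
= 29875 bytes
= 29.1748 KB
BDP = 239000 bits (29875 bytes)


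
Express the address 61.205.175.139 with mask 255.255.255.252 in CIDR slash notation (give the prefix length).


Binary: 11111111.11111111.11111111.11111100
Count leading 1s
Prefix: /30


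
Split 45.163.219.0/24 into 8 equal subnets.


New prefix = 24 + 3 = 27
Each subnet has 32 addresses
  45.163.219.0/27
  45.163.219.32/27
  45.163.219.64/27
  45.163.219.96/27
  45.163.219.128/27
  45.163.219.160/27
  45.163.219.192/27
  45.163.219.224/27
Subnets: 45.163.219.0/27, 45.163.219.32/27, 45.163.219.64/27, 45.163.219.96/27, 45.163.219.128/27, 45.163.219.160/27, 45.163.219.192/27, 45.163.219.224/27


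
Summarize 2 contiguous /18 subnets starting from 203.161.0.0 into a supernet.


Original prefix: /18
Number of subnets: 2 = 2^1
New prefix = 18 - 1 = 17
Supernet: 203.161.0.0/17


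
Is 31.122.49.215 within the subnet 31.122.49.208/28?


Subnet network: 31.122.49.208
Test IP AND mask: 31.122.49.208
Yes, 31.122.49.215 is in 31.122.49.208/28


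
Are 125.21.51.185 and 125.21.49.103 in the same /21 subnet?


Mask: 255.255.248.0
125.21.51.185 AND mask = 125.21.48.0
125.21.49.103 AND mask = 125.21.48.0
Yes, same subnet (125.21.48.0)


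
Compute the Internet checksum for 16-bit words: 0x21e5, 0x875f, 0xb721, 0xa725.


Sum all words (with carry folding):
+ 0x21e5 = 0x21e5
+ 0x875f = 0xa944
+ 0xb721 = 0x6066
+ 0xa725 = 0x078c
One's complement: ~0x078c
Checksum = 0xf873


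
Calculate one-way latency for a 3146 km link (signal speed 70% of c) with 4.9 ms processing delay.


Speed = 0.7 * 3e5 km/s = 210000 km/s
Propagation delay = 3146 / 210000 = 0.015 s = 14.981 ms
Processing delay = 4.9 ms
Total one-way latency = 19.881 ms


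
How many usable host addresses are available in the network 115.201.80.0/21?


Host bits = 32 - 21 = 11
Total addresses = 2^11 = 2048
Usable = total - 2 (network and broadcast)
Usable hosts: 2046


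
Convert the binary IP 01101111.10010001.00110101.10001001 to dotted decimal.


01101111 = 111
10010001 = 145
00110101 = 53
10001001 = 137
IP: 111.145.53.137


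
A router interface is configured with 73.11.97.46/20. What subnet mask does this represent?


/20 means 20 network bits, 12 host bits
Binary: 11111111111111111111000000000000
Mask: 255.255.240.0


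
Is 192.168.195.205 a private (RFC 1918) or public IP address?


RFC 1918 private ranges:
  10.0.0.0/8 (10.0.0.0 - 10.255.255.255)
  172.16.0.0/12 (172.16.0.0 - 172.31.255.255)
  192.168.0.0/16 (192.168.0.0 - 192.168.255.255)
Private (in 192.168.0.0/16)


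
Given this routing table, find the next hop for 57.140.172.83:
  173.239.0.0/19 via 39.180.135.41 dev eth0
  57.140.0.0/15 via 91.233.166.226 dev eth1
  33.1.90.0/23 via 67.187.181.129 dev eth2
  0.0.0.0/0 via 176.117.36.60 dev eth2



Longest prefix match for 57.140.172.83:
  /19 173.239.0.0: no
  /15 57.140.0.0: MATCH
  /23 33.1.90.0: no
  /0 0.0.0.0: MATCH
Selected: next-hop 91.233.166.226 via eth1 (matched /15)


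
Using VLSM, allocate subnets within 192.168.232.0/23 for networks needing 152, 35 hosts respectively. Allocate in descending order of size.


152 hosts -> /24 (254 usable): 192.168.232.0/24
35 hosts -> /26 (62 usable): 192.168.233.0/26
Allocation: 192.168.232.0/24 (152 hosts, 254 usable); 192.168.233.0/26 (35 hosts, 62 usable)


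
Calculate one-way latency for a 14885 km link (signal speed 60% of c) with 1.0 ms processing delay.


Speed = 0.6 * 3e5 km/s = 180000 km/s
Propagation delay = 14885 / 180000 = 0.0827 s = 82.6944 ms
Processing delay = 1.0 ms
Total one-way latency = 83.6944 ms


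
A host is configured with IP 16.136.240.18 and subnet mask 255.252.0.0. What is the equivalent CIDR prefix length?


Binary: 11111111.11111100.00000000.00000000
Count leading 1s
Prefix: /14


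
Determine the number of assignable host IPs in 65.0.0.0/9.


Host bits = 32 - 9 = 23
Total addresses = 2^23 = 8388608
Usable = total - 2 (network and broadcast)
Usable hosts: 8388606


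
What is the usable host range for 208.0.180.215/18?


Network: 208.0.128.0
Broadcast: 208.0.191.255
First usable = network + 1
Last usable = broadcast - 1
Range: 208.0.128.1 to 208.0.191.254


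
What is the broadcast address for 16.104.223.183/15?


Network: 16.104.0.0/15
Host bits = 17
Set all host bits to 1:
Broadcast: 16.105.255.255


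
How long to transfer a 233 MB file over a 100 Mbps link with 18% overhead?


Effective throughput = 100 * (1 - 18/100) = 82 Mbps
File size in Mb = 233 * 8 = 1864 Mb
Time = 1864 / 82
Time = 22.7317 seconds


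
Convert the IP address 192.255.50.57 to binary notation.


192 = 11000000
255 = 11111111
50 = 00110010
57 = 00111001
Binary: 11000000.11111111.00110010.00111001


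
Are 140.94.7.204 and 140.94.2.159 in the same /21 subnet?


Mask: 255.255.248.0
140.94.7.204 AND mask = 140.94.0.0
140.94.2.159 AND mask = 140.94.0.0
Yes, same subnet (140.94.0.0)


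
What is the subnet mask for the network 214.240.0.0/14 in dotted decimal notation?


/14 means 14 network bits, 18 host bits
Binary: 11111111111111000000000000000000
Mask: 255.252.0.0


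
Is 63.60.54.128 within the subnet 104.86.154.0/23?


Subnet network: 104.86.154.0
Test IP AND mask: 63.60.54.0
No, 63.60.54.128 is not in 104.86.154.0/23


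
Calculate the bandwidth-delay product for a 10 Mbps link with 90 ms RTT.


BDP = bandwidth * RTT
= 10 Mbps * 90 ms
= 10 * 1e6 * 90 / 1000 bits
= 900000 bits
= 112500 bytes
= 109.8633 KB
BDP = 900000 bits (112500 bytes)


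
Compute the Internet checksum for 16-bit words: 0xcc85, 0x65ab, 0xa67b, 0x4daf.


Sum all words (with carry folding):
+ 0xcc85 = 0xcc85
+ 0x65ab = 0x3231
+ 0xa67b = 0xd8ac
+ 0x4daf = 0x265c
One's complement: ~0x265c
Checksum = 0xd9a3


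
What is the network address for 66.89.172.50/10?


IP:   01000010.01011001.10101100.00110010
Mask: 11111111.11000000.00000000.00000000
AND operation:
Net:  01000010.01000000.00000000.00000000
Network: 66.64.0.0/10


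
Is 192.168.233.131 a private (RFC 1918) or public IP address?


RFC 1918 private ranges:
  10.0.0.0/8 (10.0.0.0 - 10.255.255.255)
  172.16.0.0/12 (172.16.0.0 - 172.31.255.255)
  192.168.0.0/16 (192.168.0.0 - 192.168.255.255)
Private (in 192.168.0.0/16)


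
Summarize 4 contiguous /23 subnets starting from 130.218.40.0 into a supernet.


Original prefix: /23
Number of subnets: 4 = 2^2
New prefix = 23 - 2 = 21
Supernet: 130.218.40.0/21


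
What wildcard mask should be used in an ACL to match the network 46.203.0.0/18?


Subnet mask: 255.255.192.0
Wildcard = 255.255.255.255 - subnet mask
255 - 255 = 0
255 - 255 = 0
255 - 192 = 63
255 - 0 = 255
Wildcard: 0.0.63.255


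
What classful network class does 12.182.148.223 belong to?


First octet: 12
Binary: 00001100
0xxxxxxx -> Class A (1-126)
Class A, default mask 255.0.0.0 (/8)


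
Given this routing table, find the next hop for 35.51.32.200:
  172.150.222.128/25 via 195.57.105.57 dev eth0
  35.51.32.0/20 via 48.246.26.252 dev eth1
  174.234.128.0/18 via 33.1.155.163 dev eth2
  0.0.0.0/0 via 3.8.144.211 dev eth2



Longest prefix match for 35.51.32.200:
  /25 172.150.222.128: no
  /20 35.51.32.0: MATCH
  /18 174.234.128.0: no
  /0 0.0.0.0: MATCH
Selected: next-hop 48.246.26.252 via eth1 (matched /20)


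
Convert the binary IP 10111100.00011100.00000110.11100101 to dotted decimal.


10111100 = 188
00011100 = 28
00000110 = 6
11100101 = 229
IP: 188.28.6.229


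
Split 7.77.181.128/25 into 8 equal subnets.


New prefix = 25 + 3 = 28
Each subnet has 16 addresses
  7.77.181.128/28
  7.77.181.144/28
  7.77.181.160/28
  7.77.181.176/28
  7.77.181.192/28
  7.77.181.208/28
  7.77.181.224/28
  7.77.181.240/28
Subnets: 7.77.181.128/28, 7.77.181.144/28, 7.77.181.160/28, 7.77.181.176/28, 7.77.181.192/28, 7.77.181.208/28, 7.77.181.224/28, 7.77.181.240/28


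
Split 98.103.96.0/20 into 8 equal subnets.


New prefix = 20 + 3 = 23
Each subnet has 512 addresses
  98.103.96.0/23
  98.103.98.0/23
  98.103.100.0/23
  98.103.102.0/23
  98.103.104.0/23
  98.103.106.0/23
  98.103.108.0/23
  98.103.110.0/23
Subnets: 98.103.96.0/23, 98.103.98.0/23, 98.103.100.0/23, 98.103.102.0/23, 98.103.104.0/23, 98.103.106.0/23, 98.103.108.0/23, 98.103.110.0/23


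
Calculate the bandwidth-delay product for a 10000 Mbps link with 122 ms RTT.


BDP = bandwidth * RTT
= 10000 Mbps * 122 ms
= 10000 * 1e6 * 122 / 1000 bits
= 1220000000 bits
= 152500000 bytes
= 148925.7812 KB
BDP = 1220000000 bits (152500000 bytes)


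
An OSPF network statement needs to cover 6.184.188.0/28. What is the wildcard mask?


Subnet mask: 255.255.255.240
Wildcard = 255.255.255.255 - subnet mask
255 - 255 = 0
255 - 255 = 0
255 - 255 = 0
255 - 240 = 15
Wildcard: 0.0.0.15


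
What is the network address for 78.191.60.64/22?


IP:   01001110.10111111.00111100.01000000
Mask: 11111111.11111111.11111100.00000000
AND operation:
Net:  01001110.10111111.00111100.00000000
Network: 78.191.60.0/22


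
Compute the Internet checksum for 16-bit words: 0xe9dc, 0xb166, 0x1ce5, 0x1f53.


Sum all words (with carry folding):
+ 0xe9dc = 0xe9dc
+ 0xb166 = 0x9b43
+ 0x1ce5 = 0xb828
+ 0x1f53 = 0xd77b
One's complement: ~0xd77b
Checksum = 0x2884


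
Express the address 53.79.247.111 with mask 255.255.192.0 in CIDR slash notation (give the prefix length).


Binary: 11111111.11111111.11000000.00000000
Count leading 1s
Prefix: /18


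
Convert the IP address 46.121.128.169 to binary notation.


46 = 00101110
121 = 01111001
128 = 10000000
169 = 10101001
Binary: 00101110.01111001.10000000.10101001


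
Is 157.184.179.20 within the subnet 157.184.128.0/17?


Subnet network: 157.184.128.0
Test IP AND mask: 157.184.128.0
Yes, 157.184.179.20 is in 157.184.128.0/17


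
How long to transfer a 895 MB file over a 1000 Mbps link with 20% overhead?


Effective throughput = 1000 * (1 - 20/100) = 800 Mbps
File size in Mb = 895 * 8 = 7160 Mb
Time = 7160 / 800
Time = 8.95 seconds


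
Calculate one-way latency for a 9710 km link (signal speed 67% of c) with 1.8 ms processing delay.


Speed = 0.67 * 3e5 km/s = 201000 km/s
Propagation delay = 9710 / 201000 = 0.0483 s = 48.3085 ms
Processing delay = 1.8 ms
Total one-way latency = 50.1085 ms


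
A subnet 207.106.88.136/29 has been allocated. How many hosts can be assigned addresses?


Host bits = 32 - 29 = 3
Total addresses = 2^3 = 8
Usable = total - 2 (network and broadcast)
Usable hosts: 6


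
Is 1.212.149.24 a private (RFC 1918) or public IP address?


RFC 1918 private ranges:
  10.0.0.0/8 (10.0.0.0 - 10.255.255.255)
  172.16.0.0/12 (172.16.0.0 - 172.31.255.255)
  192.168.0.0/16 (192.168.0.0 - 192.168.255.255)
Public (not in any RFC 1918 range)


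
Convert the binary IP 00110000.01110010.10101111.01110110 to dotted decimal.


00110000 = 48
01110010 = 114
10101111 = 175
01110110 = 118
IP: 48.114.175.118


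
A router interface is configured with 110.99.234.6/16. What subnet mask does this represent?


/16 means 16 network bits, 16 host bits
Binary: 11111111111111110000000000000000
Mask: 255.255.0.0


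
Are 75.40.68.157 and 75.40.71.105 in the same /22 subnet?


Mask: 255.255.252.0
75.40.68.157 AND mask = 75.40.68.0
75.40.71.105 AND mask = 75.40.68.0
Yes, same subnet (75.40.68.0)


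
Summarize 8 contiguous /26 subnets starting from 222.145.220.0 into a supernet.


Original prefix: /26
Number of subnets: 8 = 2^3
New prefix = 26 - 3 = 23
Supernet: 222.145.220.0/23


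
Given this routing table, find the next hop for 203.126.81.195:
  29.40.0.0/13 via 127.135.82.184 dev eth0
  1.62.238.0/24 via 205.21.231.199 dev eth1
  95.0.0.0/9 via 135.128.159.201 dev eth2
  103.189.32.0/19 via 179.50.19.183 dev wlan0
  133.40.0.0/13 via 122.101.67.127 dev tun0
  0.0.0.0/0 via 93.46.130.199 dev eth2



Longest prefix match for 203.126.81.195:
  /13 29.40.0.0: no
  /24 1.62.238.0: no
  /9 95.0.0.0: no
  /19 103.189.32.0: no
  /13 133.40.0.0: no
  /0 0.0.0.0: MATCH
Selected: next-hop 93.46.130.199 via eth2 (matched /0)


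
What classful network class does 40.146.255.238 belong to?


First octet: 40
Binary: 00101000
0xxxxxxx -> Class A (1-126)
Class A, default mask 255.0.0.0 (/8)


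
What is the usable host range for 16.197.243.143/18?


Network: 16.197.192.0
Broadcast: 16.197.255.255
First usable = network + 1
Last usable = broadcast - 1
Range: 16.197.192.1 to 16.197.255.254


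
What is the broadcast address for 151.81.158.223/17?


Network: 151.81.128.0/17
Host bits = 15
Set all host bits to 1:
Broadcast: 151.81.255.255


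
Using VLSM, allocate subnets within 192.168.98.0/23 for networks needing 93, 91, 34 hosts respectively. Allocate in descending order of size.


93 hosts -> /25 (126 usable): 192.168.98.0/25
91 hosts -> /25 (126 usable): 192.168.98.128/25
34 hosts -> /26 (62 usable): 192.168.99.0/26
Allocation: 192.168.98.0/25 (93 hosts, 126 usable); 192.168.98.128/25 (91 hosts, 126 usable); 192.168.99.0/26 (34 hosts, 62 usable)


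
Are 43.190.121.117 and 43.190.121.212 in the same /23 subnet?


Mask: 255.255.254.0
43.190.121.117 AND mask = 43.190.120.0
43.190.121.212 AND mask = 43.190.120.0
Yes, same subnet (43.190.120.0)


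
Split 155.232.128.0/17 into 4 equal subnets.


New prefix = 17 + 2 = 19
Each subnet has 8192 addresses
  155.232.128.0/19
  155.232.160.0/19
  155.232.192.0/19
  155.232.224.0/19
Subnets: 155.232.128.0/19, 155.232.160.0/19, 155.232.192.0/19, 155.232.224.0/19


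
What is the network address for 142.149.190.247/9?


IP:   10001110.10010101.10111110.11110111
Mask: 11111111.10000000.00000000.00000000
AND operation:
Net:  10001110.10000000.00000000.00000000
Network: 142.128.0.0/9


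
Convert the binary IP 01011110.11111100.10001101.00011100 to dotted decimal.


01011110 = 94
11111100 = 252
10001101 = 141
00011100 = 28
IP: 94.252.141.28


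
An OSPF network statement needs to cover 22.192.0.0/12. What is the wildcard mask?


Subnet mask: 255.240.0.0
Wildcard = 255.255.255.255 - subnet mask
255 - 255 = 0
255 - 240 = 15
255 - 0 = 255
255 - 0 = 255
Wildcard: 0.15.255.255


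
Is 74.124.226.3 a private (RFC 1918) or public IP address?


RFC 1918 private ranges:
  10.0.0.0/8 (10.0.0.0 - 10.255.255.255)
  172.16.0.0/12 (172.16.0.0 - 172.31.255.255)
  192.168.0.0/16 (192.168.0.0 - 192.168.255.255)
Public (not in any RFC 1918 range)


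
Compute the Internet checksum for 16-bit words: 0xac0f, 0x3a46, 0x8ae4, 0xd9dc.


Sum all words (with carry folding):
+ 0xac0f = 0xac0f
+ 0x3a46 = 0xe655
+ 0x8ae4 = 0x713a
+ 0xd9dc = 0x4b17
One's complement: ~0x4b17
Checksum = 0xb4e8


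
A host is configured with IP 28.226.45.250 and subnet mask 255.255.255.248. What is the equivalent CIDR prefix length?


Binary: 11111111.11111111.11111111.11111000
Count leading 1s
Prefix: /29


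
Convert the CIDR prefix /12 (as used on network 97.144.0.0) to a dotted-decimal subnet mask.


/12 means 12 network bits, 20 host bits
Binary: 11111111111100000000000000000000
Mask: 255.240.0.0


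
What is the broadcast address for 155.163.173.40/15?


Network: 155.162.0.0/15
Host bits = 17
Set all host bits to 1:
Broadcast: 155.163.255.255


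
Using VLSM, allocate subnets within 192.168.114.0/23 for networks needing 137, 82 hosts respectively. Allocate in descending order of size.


137 hosts -> /24 (254 usable): 192.168.114.0/24
82 hosts -> /25 (126 usable): 192.168.115.0/25
Allocation: 192.168.114.0/24 (137 hosts, 254 usable); 192.168.115.0/25 (82 hosts, 126 usable)


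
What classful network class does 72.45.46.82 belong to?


First octet: 72
Binary: 01001000
0xxxxxxx -> Class A (1-126)
Class A, default mask 255.0.0.0 (/8)


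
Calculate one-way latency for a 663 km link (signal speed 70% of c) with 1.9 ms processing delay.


Speed = 0.7 * 3e5 km/s = 210000 km/s
Propagation delay = 663 / 210000 = 0.0032 s = 3.1571 ms
Processing delay = 1.9 ms
Total one-way latency = 5.0571 ms


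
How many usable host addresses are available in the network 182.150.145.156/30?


Host bits = 32 - 30 = 2
Total addresses = 2^2 = 4
Usable = total - 2 (network and broadcast)
Usable hosts: 2


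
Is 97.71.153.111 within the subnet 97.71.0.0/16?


Subnet network: 97.71.0.0
Test IP AND mask: 97.71.0.0
Yes, 97.71.153.111 is in 97.71.0.0/16


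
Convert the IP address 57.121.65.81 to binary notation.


57 = 00111001
121 = 01111001
65 = 01000001
81 = 01010001
Binary: 00111001.01111001.01000001.01010001


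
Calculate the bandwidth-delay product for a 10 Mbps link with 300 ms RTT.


BDP = bandwidth * RTT
= 10 Mbps * 300 ms
= 10 * 1e6 * 300 / 1000 bits
= 3000000 bits
= 375000 bytes
= 366.2109 KB
BDP = 3000000 bits (375000 bytes)


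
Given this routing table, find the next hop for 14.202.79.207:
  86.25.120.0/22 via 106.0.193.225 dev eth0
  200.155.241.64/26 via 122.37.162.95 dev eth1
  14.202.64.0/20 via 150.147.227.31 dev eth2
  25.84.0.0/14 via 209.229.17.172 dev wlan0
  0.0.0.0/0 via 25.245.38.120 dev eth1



Longest prefix match for 14.202.79.207:
  /22 86.25.120.0: no
  /26 200.155.241.64: no
  /20 14.202.64.0: MATCH
  /14 25.84.0.0: no
  /0 0.0.0.0: MATCH
Selected: next-hop 150.147.227.31 via eth2 (matched /20)


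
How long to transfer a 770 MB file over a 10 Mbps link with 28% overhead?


Effective throughput = 10 * (1 - 28/100) = 7.2 Mbps
File size in Mb = 770 * 8 = 6160 Mb
Time = 6160 / 7.2
Time = 855.5556 seconds


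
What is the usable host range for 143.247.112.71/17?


Network: 143.247.0.0
Broadcast: 143.247.127.255
First usable = network + 1
Last usable = broadcast - 1
Range: 143.247.0.1 to 143.247.127.254


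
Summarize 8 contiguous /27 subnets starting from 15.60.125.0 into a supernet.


Original prefix: /27
Number of subnets: 8 = 2^3
New prefix = 27 - 3 = 24
Supernet: 15.60.125.0/24


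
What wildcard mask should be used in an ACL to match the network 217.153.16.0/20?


Subnet mask: 255.255.240.0
Wildcard = 255.255.255.255 - subnet mask
255 - 255 = 0
255 - 255 = 0
255 - 240 = 15
255 - 0 = 255
Wildcard: 0.0.15.255


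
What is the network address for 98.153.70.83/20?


IP:   01100010.10011001.01000110.01010011
Mask: 11111111.11111111.11110000.00000000
AND operation:
Net:  01100010.10011001.01000000.00000000
Network: 98.153.64.0/20


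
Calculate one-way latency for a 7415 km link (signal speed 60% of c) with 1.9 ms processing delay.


Speed = 0.6 * 3e5 km/s = 180000 km/s
Propagation delay = 7415 / 180000 = 0.0412 s = 41.1944 ms
Processing delay = 1.9 ms
Total one-way latency = 43.0944 ms


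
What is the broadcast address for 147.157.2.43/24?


Network: 147.157.2.0/24
Host bits = 8
Set all host bits to 1:
Broadcast: 147.157.2.255


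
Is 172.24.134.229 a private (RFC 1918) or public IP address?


RFC 1918 private ranges:
  10.0.0.0/8 (10.0.0.0 - 10.255.255.255)
  172.16.0.0/12 (172.16.0.0 - 172.31.255.255)
  192.168.0.0/16 (192.168.0.0 - 192.168.255.255)
Private (in 172.16.0.0/12)


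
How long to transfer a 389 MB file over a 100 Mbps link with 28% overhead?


Effective throughput = 100 * (1 - 28/100) = 72 Mbps
File size in Mb = 389 * 8 = 3112 Mb
Time = 3112 / 72
Time = 43.2222 seconds


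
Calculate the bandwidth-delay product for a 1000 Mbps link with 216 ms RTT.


BDP = bandwidth * RTT
= 1000 Mbps * 216 ms
= 1000 * 1e6 * 216 / 1000 bits
= 216000000 bits
= 27000000 bytes
= 26367.1875 KB
BDP = 216000000 bits (27000000 bytes)


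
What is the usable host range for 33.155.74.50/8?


Network: 33.0.0.0
Broadcast: 33.255.255.255
First usable = network + 1
Last usable = broadcast - 1
Range: 33.0.0.1 to 33.255.255.254


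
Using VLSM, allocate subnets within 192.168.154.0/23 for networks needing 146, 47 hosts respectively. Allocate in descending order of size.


146 hosts -> /24 (254 usable): 192.168.154.0/24
47 hosts -> /26 (62 usable): 192.168.155.0/26
Allocation: 192.168.154.0/24 (146 hosts, 254 usable); 192.168.155.0/26 (47 hosts, 62 usable)


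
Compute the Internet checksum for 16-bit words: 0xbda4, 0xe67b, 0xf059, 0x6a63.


Sum all words (with carry folding):
+ 0xbda4 = 0xbda4
+ 0xe67b = 0xa420
+ 0xf059 = 0x947a
+ 0x6a63 = 0xfedd
One's complement: ~0xfedd
Checksum = 0x0122


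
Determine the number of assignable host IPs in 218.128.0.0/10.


Host bits = 32 - 10 = 22
Total addresses = 2^22 = 4194304
Usable = total - 2 (network and broadcast)
Usable hosts: 4194302


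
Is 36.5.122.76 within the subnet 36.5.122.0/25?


Subnet network: 36.5.122.0
Test IP AND mask: 36.5.122.0
Yes, 36.5.122.76 is in 36.5.122.0/25


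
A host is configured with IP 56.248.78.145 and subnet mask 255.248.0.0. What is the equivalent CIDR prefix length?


Binary: 11111111.11111000.00000000.00000000
Count leading 1s
Prefix: /13


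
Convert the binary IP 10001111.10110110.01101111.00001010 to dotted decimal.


10001111 = 143
10110110 = 182
01101111 = 111
00001010 = 10
IP: 143.182.111.10


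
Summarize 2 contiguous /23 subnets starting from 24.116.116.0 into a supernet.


Original prefix: /23
Number of subnets: 2 = 2^1
New prefix = 23 - 1 = 22
Supernet: 24.116.116.0/22


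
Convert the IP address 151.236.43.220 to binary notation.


151 = 10010111
236 = 11101100
43 = 00101011
220 = 11011100
Binary: 10010111.11101100.00101011.11011100


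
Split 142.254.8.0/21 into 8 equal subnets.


New prefix = 21 + 3 = 24
Each subnet has 256 addresses
  142.254.8.0/24
  142.254.9.0/24
  142.254.10.0/24
  142.254.11.0/24
  142.254.12.0/24
  142.254.13.0/24
  142.254.14.0/24
  142.254.15.0/24
Subnets: 142.254.8.0/24, 142.254.9.0/24, 142.254.10.0/24, 142.254.11.0/24, 142.254.12.0/24, 142.254.13.0/24, 142.254.14.0/24, 142.254.15.0/24


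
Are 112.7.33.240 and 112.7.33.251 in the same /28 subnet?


Mask: 255.255.255.240
112.7.33.240 AND mask = 112.7.33.240
112.7.33.251 AND mask = 112.7.33.240
Yes, same subnet (112.7.33.240)


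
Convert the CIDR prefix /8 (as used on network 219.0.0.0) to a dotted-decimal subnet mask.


/8 means 8 network bits, 24 host bits
Binary: 11111111000000000000000000000000
Mask: 255.0.0.0


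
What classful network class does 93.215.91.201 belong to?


First octet: 93
Binary: 01011101
0xxxxxxx -> Class A (1-126)
Class A, default mask 255.0.0.0 (/8)


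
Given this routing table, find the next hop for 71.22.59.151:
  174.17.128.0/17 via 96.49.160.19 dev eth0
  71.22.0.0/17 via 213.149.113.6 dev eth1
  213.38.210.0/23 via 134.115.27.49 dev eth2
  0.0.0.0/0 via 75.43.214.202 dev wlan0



Longest prefix match for 71.22.59.151:
  /17 174.17.128.0: no
  /17 71.22.0.0: MATCH
  /23 213.38.210.0: no
  /0 0.0.0.0: MATCH
Selected: next-hop 213.149.113.6 via eth1 (matched /17)


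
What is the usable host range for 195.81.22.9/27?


Network: 195.81.22.0
Broadcast: 195.81.22.31
First usable = network + 1
Last usable = broadcast - 1
Range: 195.81.22.1 to 195.81.22.30


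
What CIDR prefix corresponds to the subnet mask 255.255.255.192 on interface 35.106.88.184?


Binary: 11111111.11111111.11111111.11000000
Count leading 1s
Prefix: /26


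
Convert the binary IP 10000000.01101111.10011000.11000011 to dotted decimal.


10000000 = 128
01101111 = 111
10011000 = 152
11000011 = 195
IP: 128.111.152.195


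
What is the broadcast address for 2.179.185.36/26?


Network: 2.179.185.0/26
Host bits = 6
Set all host bits to 1:
Broadcast: 2.179.185.63


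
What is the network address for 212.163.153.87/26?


IP:   11010100.10100011.10011001.01010111
Mask: 11111111.11111111.11111111.11000000
AND operation:
Net:  11010100.10100011.10011001.01000000
Network: 212.163.153.64/26


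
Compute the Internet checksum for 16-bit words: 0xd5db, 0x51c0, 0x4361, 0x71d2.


Sum all words (with carry folding):
+ 0xd5db = 0xd5db
+ 0x51c0 = 0x279c
+ 0x4361 = 0x6afd
+ 0x71d2 = 0xdccf
One's complement: ~0xdccf
Checksum = 0x2330


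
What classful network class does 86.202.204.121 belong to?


First octet: 86
Binary: 01010110
0xxxxxxx -> Class A (1-126)
Class A, default mask 255.0.0.0 (/8)


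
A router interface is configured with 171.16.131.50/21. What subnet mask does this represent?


/21 means 21 network bits, 11 host bits
Binary: 11111111111111111111100000000000
Mask: 255.255.248.0


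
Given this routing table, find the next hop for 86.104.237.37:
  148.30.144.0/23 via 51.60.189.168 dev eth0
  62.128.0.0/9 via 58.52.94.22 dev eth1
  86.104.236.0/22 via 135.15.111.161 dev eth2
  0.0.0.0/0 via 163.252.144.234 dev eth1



Longest prefix match for 86.104.237.37:
  /23 148.30.144.0: no
  /9 62.128.0.0: no
  /22 86.104.236.0: MATCH
  /0 0.0.0.0: MATCH
Selected: next-hop 135.15.111.161 via eth2 (matched /22)
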